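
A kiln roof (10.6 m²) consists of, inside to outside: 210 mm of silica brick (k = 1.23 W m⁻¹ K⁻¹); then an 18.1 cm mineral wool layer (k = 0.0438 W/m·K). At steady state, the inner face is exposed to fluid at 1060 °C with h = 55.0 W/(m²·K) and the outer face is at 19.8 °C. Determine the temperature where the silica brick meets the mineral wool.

Series thermal resistances, inner to outer:
  R_conv,in = 1/(hA) = 1/(55.0·10.6) = 0.001715 K/W
  R_silica brick = L/(kA) = 0.210/(1.23·10.6) = 0.01611 K/W
  R_mineral wool = L/(kA) = 0.181/(0.0438·10.6) = 0.3899 K/W
ΣR = 0.001715 + 0.01611 + 0.3899 = 0.4077 K/W
Q = ΔT/ΣR = (1060 °C − 19.8 °C)/0.4077 = 2551 W
From the inner boundary to the silica brick/mineral wool interface, ΣR_partial = 0.01783 K/W.
T_interface = T_in − Q·ΣR_partial = 1060 °C − (2551)(0.01783) = 1015 °C

T = 1015 °C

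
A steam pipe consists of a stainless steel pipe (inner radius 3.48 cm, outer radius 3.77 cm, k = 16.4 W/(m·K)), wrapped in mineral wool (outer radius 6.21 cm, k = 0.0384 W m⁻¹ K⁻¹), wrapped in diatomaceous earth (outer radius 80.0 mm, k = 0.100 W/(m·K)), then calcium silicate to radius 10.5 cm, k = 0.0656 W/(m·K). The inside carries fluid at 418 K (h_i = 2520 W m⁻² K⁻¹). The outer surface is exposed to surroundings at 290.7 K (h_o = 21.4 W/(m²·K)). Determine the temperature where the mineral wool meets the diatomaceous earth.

T = 335.7 K

Treat each layer as a resistance in series:
  R'_conv,in = 1/(2πr h) = 1/(2π·0.0348·2520) = 0.001815 m·K/W
  R'_stainless steel = ln(0.0377/0.0348)/(2πk) = 0.08004/(2π·16.4) = 7.768×10^-4 m·K/W
  R'_mineral wool = ln(0.0621/0.0377)/(2πk) = 0.4991/(2π·0.0384) = 2.069 m·K/W
  R'_diatomaceous earth = ln(0.0800/0.0621)/(2πk) = 0.2533/(2π·0.100) = 0.4031 m·K/W
  R'_calcium silicate = ln(0.105/0.0800)/(2πk) = 0.2719/(2π·0.0656) = 0.6597 m·K/W
  R'_conv,out = 1/(2πr h) = 1/(2π·0.105·21.4) = 0.07083 m·K/W
ΣR = 0.001815 + 7.768×10^-4 + 2.069 + 0.4031 + 0.6597 + 0.07083 = 3.205 m·K/W
Q' = ΔT/ΣR = (418 K − 290.7 K)/3.205 = 39.72 W/m
From the inner boundary to the mineral wool/diatomaceous earth interface, ΣR_partial = 2.072 m·K/W.
T_interface = T_in − Q'·ΣR_partial = 418 K − (39.72)(2.072) = 335.7 K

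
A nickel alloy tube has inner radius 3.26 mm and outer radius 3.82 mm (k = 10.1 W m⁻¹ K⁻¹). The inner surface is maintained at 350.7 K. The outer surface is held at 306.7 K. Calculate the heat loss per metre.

Q' = 17.6 kW/m

Q' = 2πk·ΔT/ln(r₂/r₁) = 2π × 10.1 × 44 / ln(0.00382/0.00326) = 17600 W/m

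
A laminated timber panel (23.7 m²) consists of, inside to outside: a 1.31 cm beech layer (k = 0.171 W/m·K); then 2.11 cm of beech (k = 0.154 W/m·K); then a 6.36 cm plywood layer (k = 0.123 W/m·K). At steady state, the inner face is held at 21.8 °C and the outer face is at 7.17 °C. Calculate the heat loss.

Q = 475 W

Treat each layer as a resistance in series:
  R_beech = L/(kA) = 0.0131/(0.171·23.7) = 0.003232 K/W
  R_beech = L/(kA) = 0.0211/(0.154·23.7) = 0.005781 K/W
  R_plywood = L/(kA) = 0.0636/(0.123·23.7) = 0.02182 K/W
ΣR = 0.003232 + 0.005781 + 0.02182 = 0.03083 K/W
Q = ΔT/ΣR = (21.8 °C − 7.17 °C)/0.03083 = 475 W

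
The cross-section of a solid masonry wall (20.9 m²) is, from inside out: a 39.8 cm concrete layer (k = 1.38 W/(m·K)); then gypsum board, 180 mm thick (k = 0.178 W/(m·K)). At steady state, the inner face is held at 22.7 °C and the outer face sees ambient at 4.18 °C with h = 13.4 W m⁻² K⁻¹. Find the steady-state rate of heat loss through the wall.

Resistance network (inner→outer):
  R_concrete = L/(kA) = 0.398/(1.38·20.9) = 0.01380 K/W
  R_gypsum board = L/(kA) = 0.180/(0.178·20.9) = 0.04838 K/W
  R_conv,out = 1/(hA) = 1/(13.4·20.9) = 0.003571 K/W
ΣR = 0.01380 + 0.04838 + 0.003571 = 0.06575 K/W
Q = ΔT/ΣR = (22.7 °C − 4.18 °C)/0.06575 = 282 W

Q = 282 W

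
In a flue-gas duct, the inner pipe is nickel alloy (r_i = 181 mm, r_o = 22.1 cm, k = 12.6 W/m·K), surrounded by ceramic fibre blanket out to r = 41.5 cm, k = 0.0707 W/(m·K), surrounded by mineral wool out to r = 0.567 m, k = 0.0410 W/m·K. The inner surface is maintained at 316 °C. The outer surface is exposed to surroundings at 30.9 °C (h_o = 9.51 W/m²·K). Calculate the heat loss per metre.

Treat each layer as a resistance in series:
  R'_nickel alloy = ln(0.221/0.181)/(2πk) = 0.1997/(2π·12.6) = 0.002522 m·K/W
  R'_ceramic fibre blanket = ln(0.415/0.221)/(2πk) = 0.6301/(2π·0.0707) = 1.418 m·K/W
  R'_mineral wool = ln(0.567/0.415)/(2πk) = 0.3121/(2π·0.0410) = 1.211 m·K/W
  R'_conv,out = 1/(2πr h) = 1/(2π·0.567·9.51) = 0.02952 m·K/W
ΣR = 0.002522 + 1.418 + 1.211 + 0.02952 = 2.661 m·K/W
Q' = ΔT/ΣR = (316 °C − 30.9 °C)/2.661 = 107 W/m

Q' = 107 W/m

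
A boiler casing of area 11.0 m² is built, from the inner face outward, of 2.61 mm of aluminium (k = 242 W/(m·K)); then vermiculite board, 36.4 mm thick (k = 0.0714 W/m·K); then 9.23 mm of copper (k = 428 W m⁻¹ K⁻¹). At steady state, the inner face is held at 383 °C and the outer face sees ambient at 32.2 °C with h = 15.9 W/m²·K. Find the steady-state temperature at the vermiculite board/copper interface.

Series thermal resistances, inner to outer:
  R_aluminium = L/(kA) = 0.00261/(242·11.0) = 9.805×10^-7 K/W
  R_vermiculite board = L/(kA) = 0.0364/(0.0714·11.0) = 0.04635 K/W
  R_copper = L/(kA) = 0.00923/(428·11.0) = 1.960×10^-6 K/W
  R_conv,out = 1/(hA) = 1/(15.9·11.0) = 0.005718 K/W
ΣR = 9.805×10^-7 + 0.04635 + 1.960×10^-6 + 0.005718 = 0.05207 K/W
Q = ΔT/ΣR = (383 °C − 32.2 °C)/0.05207 = 6737 W
From the inner boundary to the vermiculite board/copper interface, ΣR_partial = 0.04635 K/W.
T_interface = T_in − Q·ΣR_partial = 383 °C − (6737)(0.04635) = 70.7 °C

T = 70.7 °C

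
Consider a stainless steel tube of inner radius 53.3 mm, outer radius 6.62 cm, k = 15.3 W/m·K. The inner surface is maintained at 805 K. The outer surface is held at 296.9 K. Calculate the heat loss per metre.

Q' = 2πk·ΔT/ln(r₂/r₁) = 2π × 15.3 × 508.1 / ln(0.0662/0.0533) = 2.25×10^5 W/m

Q' = 225 kW/m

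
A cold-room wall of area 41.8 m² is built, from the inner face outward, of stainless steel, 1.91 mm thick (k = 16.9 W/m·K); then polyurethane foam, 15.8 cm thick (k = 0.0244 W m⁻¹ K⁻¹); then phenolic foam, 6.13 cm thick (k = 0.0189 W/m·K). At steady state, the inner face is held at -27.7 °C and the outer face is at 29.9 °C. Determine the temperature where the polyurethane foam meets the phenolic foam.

Resistance network (inner→outer):
  R_stainless steel = L/(kA) = 0.00191/(16.9·41.8) = 2.704×10^-6 K/W
  R_polyurethane foam = L/(kA) = 0.158/(0.0244·41.8) = 0.1549 K/W
  R_phenolic foam = L/(kA) = 0.0613/(0.0189·41.8) = 0.07759 K/W
ΣR = 2.704×10^-6 + 0.1549 + 0.07759 = 0.2325 K/W
Q = ΔT/ΣR = (-27.7 °C − 29.9 °C)/0.2325 = -247.7 W
From the inner boundary to the polyurethane foam/phenolic foam interface, ΣR_partial = 0.1549 K/W.
T_interface = T_in − Q·ΣR_partial = -27.7 °C − (-247.7)(0.1549) = 10.7 °C

T = 10.7 °C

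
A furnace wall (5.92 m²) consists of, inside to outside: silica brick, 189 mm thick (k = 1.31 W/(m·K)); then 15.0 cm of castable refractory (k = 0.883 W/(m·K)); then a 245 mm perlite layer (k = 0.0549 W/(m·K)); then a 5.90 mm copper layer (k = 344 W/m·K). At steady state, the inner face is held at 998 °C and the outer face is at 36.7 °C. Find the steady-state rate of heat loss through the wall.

Treat each layer as a resistance in series:
  R_silica brick = L/(kA) = 0.189/(1.31·5.92) = 0.02437 K/W
  R_castable refractory = L/(kA) = 0.150/(0.883·5.92) = 0.02870 K/W
  R_perlite = L/(kA) = 0.245/(0.0549·5.92) = 0.7538 K/W
  R_copper = L/(kA) = 0.00590/(344·5.92) = 2.897×10^-6 K/W
ΣR = 0.02437 + 0.02870 + 0.7538 + 2.897×10^-6 = 0.8069 K/W
Q = ΔT/ΣR = (998 °C − 36.7 °C)/0.8069 = 1190 W

Q = 1190 W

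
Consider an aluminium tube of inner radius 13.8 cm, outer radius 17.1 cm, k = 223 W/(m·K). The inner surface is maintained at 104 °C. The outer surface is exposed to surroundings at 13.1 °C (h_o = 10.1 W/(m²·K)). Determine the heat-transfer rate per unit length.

Resistance network (inner→outer):
  R'_aluminium = ln(0.171/0.138)/(2πk) = 0.2144/(2π·223) = 1.530×10^-4 m·K/W
  R'_conv,out = 1/(2πr h) = 1/(2π·0.171·10.1) = 0.09215 m·K/W
ΣR = 1.530×10^-4 + 0.09215 = 0.09230 m·K/W
Q' = ΔT/ΣR = (104 °C − 13.1 °C)/0.09230 = 985 W/m

Q' = 985 W/m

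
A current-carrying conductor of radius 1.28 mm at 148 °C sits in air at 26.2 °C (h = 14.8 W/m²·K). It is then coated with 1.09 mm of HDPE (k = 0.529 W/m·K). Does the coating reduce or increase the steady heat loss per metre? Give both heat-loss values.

Critical radius for a cylinder: r_cr = k/h = 0.0357 m = 3.57 cm.
Outer radius after coating: r₂ = 0.00128 + 0.00109 = 0.00237 m.
Since r₁ < r_cr and r₂ ≤ r_cr, the coating moves toward the maximum at r_cr — heat loss rises.
Bare: R = 1/(2πr₁h) = 8.401 m·K/W; Q = 121.8/8.401 = 14.5 W/m.
Coated: R = R_cond + R_conv = 4.723 m·K/W; Q = 121.8/4.723 = 25.8 W/m.

increases: 14.5 → 25.8 W/m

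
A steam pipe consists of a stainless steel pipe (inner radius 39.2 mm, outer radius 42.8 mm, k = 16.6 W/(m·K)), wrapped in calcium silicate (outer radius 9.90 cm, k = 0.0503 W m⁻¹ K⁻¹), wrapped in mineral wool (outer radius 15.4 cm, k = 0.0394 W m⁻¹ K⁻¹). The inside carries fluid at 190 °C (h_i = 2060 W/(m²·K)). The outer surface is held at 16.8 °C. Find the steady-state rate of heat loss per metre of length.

Resistance network (inner→outer):
  R'_conv,in = 1/(2πr h) = 1/(2π·0.0392·2060) = 0.001971 m·K/W
  R'_stainless steel = ln(0.0428/0.0392)/(2πk) = 0.08786/(2π·16.6) = 8.424×10^-4 m·K/W
  R'_calcium silicate = ln(0.0990/0.0428)/(2πk) = 0.8386/(2π·0.0503) = 2.653 m·K/W
  R'_mineral wool = ln(0.154/0.0990)/(2πk) = 0.4418/(2π·0.0394) = 1.785 m·K/W
ΣR = 0.001971 + 8.424×10^-4 + 2.653 + 1.785 = 4.441 m·K/W
Q' = ΔT/ΣR = (190 °C − 16.8 °C)/4.441 = 39.0 W/m

Q' = 39.0 W/m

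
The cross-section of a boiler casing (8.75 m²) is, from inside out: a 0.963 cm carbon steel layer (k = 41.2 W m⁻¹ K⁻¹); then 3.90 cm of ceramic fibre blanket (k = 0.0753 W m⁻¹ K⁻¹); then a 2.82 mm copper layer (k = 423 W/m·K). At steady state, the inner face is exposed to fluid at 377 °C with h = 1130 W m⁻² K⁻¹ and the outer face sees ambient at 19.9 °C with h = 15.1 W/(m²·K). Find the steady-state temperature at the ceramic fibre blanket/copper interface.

Resistance network (inner→outer):
  R_conv,in = 1/(hA) = 1/(1130·8.75) = 1.011×10^-4 K/W
  R_carbon steel = L/(kA) = 0.00963/(41.2·8.75) = 2.671×10^-5 K/W
  R_ceramic fibre blanket = L/(kA) = 0.0390/(0.0753·8.75) = 0.05919 K/W
  R_copper = L/(kA) = 0.00282/(423·8.75) = 7.619×10^-7 K/W
  R_conv,out = 1/(hA) = 1/(15.1·8.75) = 0.007569 K/W
ΣR = 1.011×10^-4 + 2.671×10^-5 + 0.05919 + 7.619×10^-7 + 0.007569 = 0.06689 K/W
Q = ΔT/ΣR = (377 °C − 19.9 °C)/0.06689 = 5339 W
From the inner boundary to the ceramic fibre blanket/copper interface, ΣR_partial = 0.05932 K/W.
T_interface = T_in − Q·ΣR_partial = 377 °C − (5339)(0.05932) = 60.3 °C

T = 60.3 °C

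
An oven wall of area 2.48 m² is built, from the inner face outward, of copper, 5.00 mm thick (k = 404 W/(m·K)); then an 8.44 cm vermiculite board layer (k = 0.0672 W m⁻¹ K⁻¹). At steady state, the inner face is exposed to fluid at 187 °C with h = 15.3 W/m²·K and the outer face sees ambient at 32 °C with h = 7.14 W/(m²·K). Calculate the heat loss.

Q = 263 W

Resistance network (inner→outer):
  R_conv,in = 1/(hA) = 1/(15.3·2.48) = 0.02635 K/W
  R_copper = L/(kA) = 0.00500/(404·2.48) = 4.990×10^-6 K/W
  R_vermiculite board = L/(kA) = 0.0844/(0.0672·2.48) = 0.5064 K/W
  R_conv,out = 1/(hA) = 1/(7.14·2.48) = 0.05647 K/W
ΣR = 0.02635 + 4.990×10^-6 + 0.5064 + 0.05647 = 0.5892 K/W
Q = ΔT/ΣR = (187 °C − 32 °C)/0.5892 = 263 W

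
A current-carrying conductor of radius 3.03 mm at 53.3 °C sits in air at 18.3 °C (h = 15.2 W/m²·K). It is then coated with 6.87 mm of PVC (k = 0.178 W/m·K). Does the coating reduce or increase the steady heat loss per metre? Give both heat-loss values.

Critical radius for a cylinder: r_cr = k/h = 0.0117 m = 1.17 cm.
Outer radius after coating: r₂ = 0.00303 + 0.00687 = 0.00990 m.
Since r₁ < r_cr and r₂ ≤ r_cr, the coating moves toward the maximum at r_cr — heat loss rises.
Bare: R = 1/(2πr₁h) = 3.456 m·K/W; Q = 35/3.456 = 10.1 W/m.
Coated: R = R_cond + R_conv = 2.116 m·K/W; Q = 35/2.116 = 16.5 W/m.

increases: 10.1 → 16.5 W/m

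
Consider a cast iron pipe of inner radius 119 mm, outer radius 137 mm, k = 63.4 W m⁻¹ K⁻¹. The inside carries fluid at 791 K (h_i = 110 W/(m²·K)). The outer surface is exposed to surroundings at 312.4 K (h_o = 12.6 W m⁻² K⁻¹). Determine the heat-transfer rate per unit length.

Series thermal resistances, inner to outer:
  R'_conv,in = 1/(2πr h) = 1/(2π·0.119·110) = 0.01216 m·K/W
  R'_cast iron = ln(0.137/0.119)/(2πk) = 0.1409/(2π·63.4) = 3.536×10^-4 m·K/W
  R'_conv,out = 1/(2πr h) = 1/(2π·0.137·12.6) = 0.09220 m·K/W
ΣR = 0.01216 + 3.536×10^-4 + 0.09220 = 0.1047 m·K/W
Q' = ΔT/ΣR = (791 K − 312.4 K)/0.1047 = 4570 W/m

Q' = 4570 W/m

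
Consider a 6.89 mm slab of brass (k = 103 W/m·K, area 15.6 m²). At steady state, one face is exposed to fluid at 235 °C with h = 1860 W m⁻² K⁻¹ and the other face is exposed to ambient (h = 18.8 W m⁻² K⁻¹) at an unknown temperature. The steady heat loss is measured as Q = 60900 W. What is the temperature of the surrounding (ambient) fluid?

Series resistances:
  R_conv,in = 1/(hA) = 1/(1860·15.6) = 3.446×10^-5 K/W
  R_brass = L/(kA) = 0.00689/(103·15.6) = 4.288×10^-6 K/W
  R_conv,out = 1/(hA) = 1/(18.8·15.6) = 0.003410 K/W
ΣR = 0.003448 K/W
ΔT = Q·ΣR = 60900 × 0.003448 = 210.0 K
Heat flows outward, so T_out = T_in − ΔT = 235 − 210.0 = 25.0 °C

T_out = 25.0 °C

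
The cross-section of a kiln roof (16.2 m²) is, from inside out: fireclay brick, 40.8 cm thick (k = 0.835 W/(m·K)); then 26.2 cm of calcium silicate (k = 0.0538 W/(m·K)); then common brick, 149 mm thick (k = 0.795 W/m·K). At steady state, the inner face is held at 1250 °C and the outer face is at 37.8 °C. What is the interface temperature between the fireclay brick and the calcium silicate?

Treat each layer as a resistance in series:
  R_fireclay brick = L/(kA) = 0.408/(0.835·16.2) = 0.03016 K/W
  R_calcium silicate = L/(kA) = 0.262/(0.0538·16.2) = 0.3006 K/W
  R_common brick = L/(kA) = 0.149/(0.795·16.2) = 0.01157 K/W
ΣR = 0.03016 + 0.3006 + 0.01157 = 0.3423 K/W
Q = ΔT/ΣR = (1250 °C − 37.8 °C)/0.3423 = 3541 W
From the inner boundary to the fireclay brick/calcium silicate interface, ΣR_partial = 0.03016 K/W.
T_interface = T_in − Q·ΣR_partial = 1250 °C − (3541)(0.03016) = 1143 °C

T = 1143 °C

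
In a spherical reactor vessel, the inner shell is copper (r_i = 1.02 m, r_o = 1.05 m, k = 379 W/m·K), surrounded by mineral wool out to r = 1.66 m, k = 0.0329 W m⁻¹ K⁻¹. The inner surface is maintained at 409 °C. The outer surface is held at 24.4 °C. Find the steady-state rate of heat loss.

Series thermal resistances, inner to outer:
  R_copper = (1/1.02 − 1/1.05)/(4πk) = 0.02801/(4π·379) = 5.881×10^-6 K/W
  R_mineral wool = (1/1.05 − 1/1.66)/(4πk) = 0.3500/(4π·0.0329) = 0.8465 K/W
ΣR = 5.881×10^-6 + 0.8465 = 0.8465 K/W
Q = ΔT/ΣR = (409 °C − 24.4 °C)/0.8465 = 454 W

Q = 454 W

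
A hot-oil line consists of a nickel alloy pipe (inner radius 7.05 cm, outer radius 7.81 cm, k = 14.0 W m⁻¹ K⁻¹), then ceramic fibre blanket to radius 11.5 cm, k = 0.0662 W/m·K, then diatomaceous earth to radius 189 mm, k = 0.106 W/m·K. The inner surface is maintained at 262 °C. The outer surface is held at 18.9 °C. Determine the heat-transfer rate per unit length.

Treat each layer as a resistance in series:
  R'_nickel alloy = ln(0.0781/0.0705)/(2πk) = 0.1024/(2π·14.0) = 0.001164 m·K/W
  R'_ceramic fibre blanket = ln(0.115/0.0781)/(2πk) = 0.3869/(2π·0.0662) = 0.9303 m·K/W
  R'_diatomaceous earth = ln(0.189/0.115)/(2πk) = 0.4968/(2π·0.106) = 0.7459 m·K/W
ΣR = 0.001164 + 0.9303 + 0.7459 = 1.677 m·K/W
Q' = ΔT/ΣR = (262 °C − 18.9 °C)/1.677 = 145 W/m

Q' = 145 W/m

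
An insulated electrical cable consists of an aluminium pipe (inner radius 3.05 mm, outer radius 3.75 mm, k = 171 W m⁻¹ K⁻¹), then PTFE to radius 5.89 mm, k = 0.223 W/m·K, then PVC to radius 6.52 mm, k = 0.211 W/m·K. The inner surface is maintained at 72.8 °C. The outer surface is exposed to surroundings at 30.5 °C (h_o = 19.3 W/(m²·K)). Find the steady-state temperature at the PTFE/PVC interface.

Resistance network (inner→outer):
  R'_aluminium = ln(0.00375/0.00305)/(2πk) = 0.2066/(2π·171) = 1.923×10^-4 m·K/W
  R'_PTFE = ln(0.00589/0.00375)/(2πk) = 0.4515/(2π·0.223) = 0.3222 m·K/W
  R'_PVC = ln(0.00652/0.00589)/(2πk) = 0.1016/(2π·0.211) = 0.07665 m·K/W
  R'_conv,out = 1/(2πr h) = 1/(2π·0.00652·19.3) = 1.265 m·K/W
ΣR = 1.923×10^-4 + 0.3222 + 0.07665 + 1.265 = 1.664 m·K/W
Q' = ΔT/ΣR = (72.8 °C − 30.5 °C)/1.664 = 25.42 W/m
From the inner boundary to the PTFE/PVC interface, ΣR_partial = 0.3224 m·K/W.
T_interface = T_in − Q'·ΣR_partial = 72.8 °C − (25.42)(0.3224) = 64.6 °C

T = 64.6 °C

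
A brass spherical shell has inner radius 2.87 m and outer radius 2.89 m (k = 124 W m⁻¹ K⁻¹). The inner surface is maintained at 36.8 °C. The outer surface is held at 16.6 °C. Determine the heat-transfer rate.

Q = 1.31×10^7 W

Q = 4πk·ΔT/(1/r₁ − 1/r₂) = 4π × 124 × 20.2 / (1/2.87 − 1/2.89) = 1.31×10^7 W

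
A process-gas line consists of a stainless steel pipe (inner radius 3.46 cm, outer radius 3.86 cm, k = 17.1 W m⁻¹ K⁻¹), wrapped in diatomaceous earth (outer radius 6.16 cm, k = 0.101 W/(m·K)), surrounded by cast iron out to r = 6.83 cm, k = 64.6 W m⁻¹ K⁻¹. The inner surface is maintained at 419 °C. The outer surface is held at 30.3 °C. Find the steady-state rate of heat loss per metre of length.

Q' = 527 W/m

Series thermal resistances, inner to outer:
  R'_stainless steel = ln(0.0386/0.0346)/(2πk) = 0.1094/(2π·17.1) = 0.001018 m·K/W
  R'_diatomaceous earth = ln(0.0616/0.0386)/(2πk) = 0.4674/(2π·0.101) = 0.7365 m·K/W
  R'_cast iron = ln(0.0683/0.0616)/(2πk) = 0.1032/(2π·64.6) = 2.544×10^-4 m·K/W
ΣR = 0.001018 + 0.7365 + 2.544×10^-4 = 0.7378 m·K/W
Q' = ΔT/ΣR = (419 °C − 30.3 °C)/0.7378 = 527 W/m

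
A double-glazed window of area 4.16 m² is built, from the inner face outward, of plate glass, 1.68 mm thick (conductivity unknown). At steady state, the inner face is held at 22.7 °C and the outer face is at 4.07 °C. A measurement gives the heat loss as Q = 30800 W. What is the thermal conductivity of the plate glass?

k = 0.668 W/m·K

ΣR = ΔT/Q = |22.7 − 4.07|/30800 = 6.049×10^-4 K/W
L/(kA) = 6.049×10^-4 ⇒ k = 0.00168/(6.049×10^-4·4.16) = 0.668 W/m·K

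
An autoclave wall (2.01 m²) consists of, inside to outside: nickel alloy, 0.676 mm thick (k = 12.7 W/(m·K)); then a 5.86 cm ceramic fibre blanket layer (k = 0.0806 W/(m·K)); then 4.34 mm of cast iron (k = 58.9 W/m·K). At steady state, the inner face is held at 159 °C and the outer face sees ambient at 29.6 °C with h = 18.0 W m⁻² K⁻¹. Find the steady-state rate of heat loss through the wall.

Q = 332 W

Resistance network (inner→outer):
  R_nickel alloy = L/(kA) = 6.76×10^-4/(12.7·2.01) = 2.648×10^-5 K/W
  R_ceramic fibre blanket = L/(kA) = 0.0586/(0.0806·2.01) = 0.3617 K/W
  R_cast iron = L/(kA) = 0.00434/(58.9·2.01) = 3.666×10^-5 K/W
  R_conv,out = 1/(hA) = 1/(18.0·2.01) = 0.02764 K/W
ΣR = 2.648×10^-5 + 0.3617 + 3.666×10^-5 + 0.02764 = 0.3894 K/W
Q = ΔT/ΣR = (159 °C − 29.6 °C)/0.3894 = 332 W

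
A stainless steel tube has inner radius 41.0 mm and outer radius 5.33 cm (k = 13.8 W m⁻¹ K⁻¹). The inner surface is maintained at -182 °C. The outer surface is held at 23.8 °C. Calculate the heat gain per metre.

Q' = 2πk·ΔT/ln(r₂/r₁) = 2π × 13.8 × 205.8 / ln(0.0533/0.0410) = 68000 W/m

Q' = 68000 W/m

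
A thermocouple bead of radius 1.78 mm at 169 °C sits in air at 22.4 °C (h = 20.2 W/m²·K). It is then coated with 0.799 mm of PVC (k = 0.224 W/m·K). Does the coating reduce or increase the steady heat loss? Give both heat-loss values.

Critical radius for a sphere: r_cr = 2k/h = 0.0222 m = 2.22 cm.
Outer radius after coating: r₂ = 0.00178 + 7.99×10^-4 = 0.002579 m.
Since r₁ < r_cr and r₂ ≤ r_cr, the coating moves toward the maximum at r_cr — heat loss rises.
Bare: R = 1/(4πr₁²h) = 1243 K/W; Q = 146.6/1243 = 0.118 W.
Coated: R = R_cond + R_conv = 654.1 K/W; Q = 146.6/654.1 = 0.224 W.

increases: 0.118 → 0.224 W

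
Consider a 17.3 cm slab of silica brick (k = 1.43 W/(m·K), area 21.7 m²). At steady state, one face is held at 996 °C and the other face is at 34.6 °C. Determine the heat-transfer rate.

Q = 172 kW

Q = kA·ΔT/L = 1.43 × 21.7 × |996 °C − 34.6 °C| / 0.173 = 1.72×10^5 W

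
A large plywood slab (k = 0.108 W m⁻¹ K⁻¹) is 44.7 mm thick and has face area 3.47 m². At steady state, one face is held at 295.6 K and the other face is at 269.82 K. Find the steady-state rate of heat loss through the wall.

Q = 216 W

Q = kA·ΔT/L = 0.108 × 3.47 × |295.6 K − 269.82 K| / 0.0447 = 216 W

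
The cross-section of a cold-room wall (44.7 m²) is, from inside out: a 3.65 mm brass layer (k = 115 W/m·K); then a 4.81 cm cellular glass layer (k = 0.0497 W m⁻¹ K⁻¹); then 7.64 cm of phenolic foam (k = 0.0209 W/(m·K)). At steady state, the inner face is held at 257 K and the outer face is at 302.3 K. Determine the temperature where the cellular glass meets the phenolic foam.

Resistance network (inner→outer):
  R_brass = L/(kA) = 0.00365/(115·44.7) = 7.100×10^-7 K/W
  R_cellular glass = L/(kA) = 0.0481/(0.0497·44.7) = 0.02165 K/W
  R_phenolic foam = L/(kA) = 0.0764/(0.0209·44.7) = 0.08178 K/W
ΣR = 7.100×10^-7 + 0.02165 + 0.08178 = 0.1034 K/W
Q = ΔT/ΣR = (257 K − 302.3 K)/0.1034 = -438.1 W
From the inner boundary to the cellular glass/phenolic foam interface, ΣR_partial = 0.02165 K/W.
T_interface = T_in − Q·ΣR_partial = 257 K − (-438.1)(0.02165) = 266.48 K

T = 266.48 K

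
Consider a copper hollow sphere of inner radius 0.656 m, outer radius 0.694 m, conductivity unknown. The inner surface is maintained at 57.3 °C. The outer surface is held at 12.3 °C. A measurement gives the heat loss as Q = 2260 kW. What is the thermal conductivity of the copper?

ΣR = ΔT/Q = |57.3 − 12.3|/2.26×10^6 = 1.991×10^-5 K/W
(1/r₁−1/r₂)/(4πk) = 1.991×10^-5 ⇒ k = 0.08347/(4π·1.991×10^-5) = 334 W/m·K

k = 334 W/m·K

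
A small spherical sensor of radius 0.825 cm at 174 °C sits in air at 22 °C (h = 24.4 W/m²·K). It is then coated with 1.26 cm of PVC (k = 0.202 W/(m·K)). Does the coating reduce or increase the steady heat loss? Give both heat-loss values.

Critical radius for a sphere: r_cr = 2k/h = 0.0166 m = 1.66 cm.
Outer radius after coating: r₂ = 0.00825 + 0.0126 = 0.02085 m.
r₁ < r_cr < r₂: heat loss rises to a maximum at r_cr then falls. Whether the coating helps depends on whether Q(r₂) has dropped back below Q(r₁).
Bare: R = 1/(4πr₁²h) = 47.92 K/W; Q = 152/47.92 = 3.17 W.
Coated: R = R_cond + R_conv = 36.36 K/W; Q = 152/36.36 = 4.18 W.

increases: 3.17 → 4.18 W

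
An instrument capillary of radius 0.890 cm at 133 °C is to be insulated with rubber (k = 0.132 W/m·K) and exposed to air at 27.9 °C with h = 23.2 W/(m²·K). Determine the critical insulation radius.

r_cr = 0.569 cm

For a cylinder, r_cr = k_ins/h = 0.132/23.2 = 0.00569 m = 0.569 cm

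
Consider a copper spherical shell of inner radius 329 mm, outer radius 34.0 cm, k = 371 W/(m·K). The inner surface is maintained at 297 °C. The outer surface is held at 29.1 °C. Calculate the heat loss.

Q = 12700 kW

Q = 4πk·ΔT/(1/r₁ − 1/r₂) = 4π × 371 × 267.9 / (1/0.329 − 1/0.340) = 1.27×10^7 W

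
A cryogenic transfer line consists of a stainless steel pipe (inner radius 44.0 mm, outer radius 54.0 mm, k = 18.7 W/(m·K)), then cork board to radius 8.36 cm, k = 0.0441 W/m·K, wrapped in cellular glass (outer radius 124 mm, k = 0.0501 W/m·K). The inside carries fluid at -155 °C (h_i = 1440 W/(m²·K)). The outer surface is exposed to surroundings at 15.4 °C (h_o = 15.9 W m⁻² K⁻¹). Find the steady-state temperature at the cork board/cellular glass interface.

T = -62.5 °C

Series thermal resistances, inner to outer:
  R'_conv,in = 1/(2πr h) = 1/(2π·0.0440·1440) = 0.002512 m·K/W
  R'_stainless steel = ln(0.0540/0.0440)/(2πk) = 0.2048/(2π·18.7) = 0.001743 m·K/W
  R'_cork board = ln(0.0836/0.0540)/(2πk) = 0.4371/(2π·0.0441) = 1.577 m·K/W
  R'_cellular glass = ln(0.124/0.0836)/(2πk) = 0.3942/(2π·0.0501) = 1.252 m·K/W
  R'_conv,out = 1/(2πr h) = 1/(2π·0.124·15.9) = 0.08072 m·K/W
ΣR = 0.002512 + 0.001743 + 1.577 + 1.252 + 0.08072 = 2.914 m·K/W
Q' = ΔT/ΣR = (-155 °C − 15.4 °C)/2.914 = -58.48 W/m
From the inner boundary to the cork board/cellular glass interface, ΣR_partial = 1.581 m·K/W.
T_interface = T_in − Q'·ΣR_partial = -155 °C − (-58.48)(1.581) = -62.5 °C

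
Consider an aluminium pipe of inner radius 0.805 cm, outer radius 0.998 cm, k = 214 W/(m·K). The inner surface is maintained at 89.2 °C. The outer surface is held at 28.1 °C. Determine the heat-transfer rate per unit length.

Q' = 382 kW/m

Q' = 2πk·ΔT/ln(r₂/r₁) = 2π × 214 × 61.1 / ln(0.00998/0.00805) = 3.82×10^5 W/m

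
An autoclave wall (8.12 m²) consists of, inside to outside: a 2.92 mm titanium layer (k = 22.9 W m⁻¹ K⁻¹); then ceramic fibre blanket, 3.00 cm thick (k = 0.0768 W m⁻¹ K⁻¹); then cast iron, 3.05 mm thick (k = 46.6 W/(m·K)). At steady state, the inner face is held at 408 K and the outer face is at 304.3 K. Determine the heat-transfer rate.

Q = 2150 W

Resistance network (inner→outer):
  R_titanium = L/(kA) = 0.00292/(22.9·8.12) = 1.570×10^-5 K/W
  R_ceramic fibre blanket = L/(kA) = 0.0300/(0.0768·8.12) = 0.04811 K/W
  R_cast iron = L/(kA) = 0.00305/(46.6·8.12) = 8.060×10^-6 K/W
ΣR = 1.570×10^-5 + 0.04811 + 8.060×10^-6 = 0.04813 K/W
Q = ΔT/ΣR = (408 K − 304.3 K)/0.04813 = 2150 W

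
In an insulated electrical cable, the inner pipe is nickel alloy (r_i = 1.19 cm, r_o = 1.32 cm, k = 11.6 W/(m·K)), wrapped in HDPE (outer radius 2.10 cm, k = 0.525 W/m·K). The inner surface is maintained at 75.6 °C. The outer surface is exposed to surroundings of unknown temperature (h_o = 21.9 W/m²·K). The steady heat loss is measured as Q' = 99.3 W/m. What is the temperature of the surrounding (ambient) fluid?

T_out = 27.1 °C

Series resistances:
  R'_nickel alloy = ln(0.0132/0.0119)/(2πk) = 0.1037/(2π·11.6) = 0.001422 m·K/W
  R'_HDPE = ln(0.0210/0.0132)/(2πk) = 0.4643/(2π·0.525) = 0.1408 m·K/W
  R'_conv,out = 1/(2πr h) = 1/(2π·0.0210·21.9) = 0.3461 m·K/W
ΣR = 0.4882 m·K/W
ΔT = Q'·ΣR = 99.3 × 0.4882 = 48.48 K
Heat flows outward, so T_out = T_in − ΔT = 75.6 − 48.48 = 27.1 °C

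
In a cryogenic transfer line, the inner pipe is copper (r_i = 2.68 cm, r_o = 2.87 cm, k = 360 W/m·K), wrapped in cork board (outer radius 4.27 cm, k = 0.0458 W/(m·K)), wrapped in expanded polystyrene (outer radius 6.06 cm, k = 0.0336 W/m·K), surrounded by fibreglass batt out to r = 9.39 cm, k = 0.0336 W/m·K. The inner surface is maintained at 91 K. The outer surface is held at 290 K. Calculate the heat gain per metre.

Series thermal resistances, inner to outer:
  R'_copper = ln(0.0287/0.0268)/(2πk) = 0.06850/(2π·360) = 3.028×10^-5 m·K/W
  R'_cork board = ln(0.0427/0.0287)/(2πk) = 0.3973/(2π·0.0458) = 1.381 m·K/W
  R'_expanded polystyrene = ln(0.0606/0.0427)/(2πk) = 0.3501/(2π·0.0336) = 1.658 m·K/W
  R'_fibreglass batt = ln(0.0939/0.0606)/(2πk) = 0.4379/(2π·0.0336) = 2.074 m·K/W
ΣR = 3.028×10^-5 + 1.381 + 1.658 + 2.074 = 5.113 m·K/W
Q' = ΔT/ΣR = (91 K − 290 K)/5.113 = -38.9 W/m
(Negative Q' ⇒ heat flows inward; heat gain = 38.9 W/m.)

Q' = 38.9 W/m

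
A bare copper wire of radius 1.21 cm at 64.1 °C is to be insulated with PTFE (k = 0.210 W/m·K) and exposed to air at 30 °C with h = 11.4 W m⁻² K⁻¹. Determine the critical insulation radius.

For a cylinder, r_cr = k_ins/h = 0.210/11.4 = 0.0184 m = 1.84 cm

r_cr = 1.84 cm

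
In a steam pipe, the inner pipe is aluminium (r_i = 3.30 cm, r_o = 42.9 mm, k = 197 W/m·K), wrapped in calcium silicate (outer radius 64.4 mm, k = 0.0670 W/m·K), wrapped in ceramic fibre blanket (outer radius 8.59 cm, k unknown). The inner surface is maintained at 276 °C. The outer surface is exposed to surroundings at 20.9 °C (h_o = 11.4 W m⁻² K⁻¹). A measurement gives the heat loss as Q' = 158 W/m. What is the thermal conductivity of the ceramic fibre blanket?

ΣR = ΔT/Q' = |276 − 20.9|/158 = 1.615 m·K/W
Known resistances:
  R'_aluminium = ln(0.0429/0.0330)/(2πk) = 0.2624/(2π·197) = 2.120×10^-4 m·K/W
  R'_calcium silicate = ln(0.0644/0.0429)/(2πk) = 0.4062/(2π·0.0670) = 0.9650 m·K/W
  R'_conv,out = 1/(2πr h) = 1/(2π·0.0859·11.4) = 0.1625 m·K/W
R_ceramic fibre blanket = ΣR − ΣR_known = 1.615 − 1.128 = 0.4870 m·K/W
ln(r₂/r₁)/(2πk) = 0.4870 ⇒ k = 0.2881/(2π·0.4870) = 0.0942 W/m·K

k = 0.0942 W/m·K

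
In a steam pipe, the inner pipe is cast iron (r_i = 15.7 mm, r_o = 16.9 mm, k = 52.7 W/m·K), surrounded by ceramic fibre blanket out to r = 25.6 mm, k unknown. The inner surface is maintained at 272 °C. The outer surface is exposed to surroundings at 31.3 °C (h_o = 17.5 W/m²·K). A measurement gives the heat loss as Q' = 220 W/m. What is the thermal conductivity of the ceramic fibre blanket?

k = 0.0895 W/m·K

ΣR = ΔT/Q' = |272 − 31.3|/220 = 1.094 m·K/W
Known resistances:
  R'_cast iron = ln(0.0169/0.0157)/(2πk) = 0.07365/(2π·52.7) = 2.224×10^-4 m·K/W
  R'_conv,out = 1/(2πr h) = 1/(2π·0.0256·17.5) = 0.3553 m·K/W
R_ceramic fibre blanket = ΣR − ΣR_known = 1.094 − 0.3555 = 0.7385 m·K/W
ln(r₂/r₁)/(2πk) = 0.7385 ⇒ k = 0.4153/(2π·0.7385) = 0.0895 W/m·K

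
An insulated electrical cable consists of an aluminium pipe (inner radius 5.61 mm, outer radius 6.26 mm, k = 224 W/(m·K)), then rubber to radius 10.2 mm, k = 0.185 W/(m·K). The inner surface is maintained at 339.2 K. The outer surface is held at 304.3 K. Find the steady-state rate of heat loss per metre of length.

Q' = 83.1 W/m

Resistance network (inner→outer):
  R'_aluminium = ln(0.00626/0.00561)/(2πk) = 0.1096/(2π·224) = 7.789×10^-5 m·K/W
  R'_rubber = ln(0.0102/0.00626)/(2πk) = 0.4882/(2π·0.185) = 0.4200 m·K/W
ΣR = 7.789×10^-5 + 0.4200 = 0.4201 m·K/W
Q' = ΔT/ΣR = (339.2 K − 304.3 K)/0.4201 = 83.1 W/m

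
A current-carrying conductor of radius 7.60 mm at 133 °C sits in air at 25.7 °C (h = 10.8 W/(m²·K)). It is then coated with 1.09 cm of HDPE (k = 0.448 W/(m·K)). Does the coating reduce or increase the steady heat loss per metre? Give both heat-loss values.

increases: 55.3 → 96.4 W/m

Critical radius for a cylinder: r_cr = k/h = 0.0415 m = 4.15 cm.
Outer radius after coating: r₂ = 0.00760 + 0.0109 = 0.01850 m.
Since r₁ < r_cr and r₂ ≤ r_cr, the coating moves toward the maximum at r_cr — heat loss rises.
Bare: R = 1/(2πr₁h) = 1.939 m·K/W; Q = 107.3/1.939 = 55.3 W/m.
Coated: R = R_cond + R_conv = 1.113 m·K/W; Q = 107.3/1.113 = 96.4 W/m.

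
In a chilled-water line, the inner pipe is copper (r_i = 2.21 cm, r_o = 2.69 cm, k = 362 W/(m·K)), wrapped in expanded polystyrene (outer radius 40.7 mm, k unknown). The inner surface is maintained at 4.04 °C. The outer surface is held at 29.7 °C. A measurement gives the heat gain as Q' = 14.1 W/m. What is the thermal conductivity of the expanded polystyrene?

k = 0.0362 W/m·K

ΣR = ΔT/Q' = |4.04 − 29.7|/14.1 = 1.820 m·K/W
Known resistances:
  R'_copper = ln(0.0269/0.0221)/(2πk) = 0.1965/(2π·362) = 8.641×10^-5 m·K/W
R_expanded polystyrene = ΣR − ΣR_known = 1.820 − 8.641×10^-5 = 1.820 m·K/W
ln(r₂/r₁)/(2πk) = 1.820 ⇒ k = 0.4141/(2π·1.820) = 0.0362 W/m·K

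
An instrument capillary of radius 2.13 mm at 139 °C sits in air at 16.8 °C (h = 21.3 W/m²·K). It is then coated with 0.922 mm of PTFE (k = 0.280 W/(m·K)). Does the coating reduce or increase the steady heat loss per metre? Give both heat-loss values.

increases: 34.8 → 46.1 W/m

Critical radius for a cylinder: r_cr = k/h = 0.0131 m = 1.31 cm.
Outer radius after coating: r₂ = 0.00213 + 9.22×10^-4 = 0.003052 m.
Since r₁ < r_cr and r₂ ≤ r_cr, the coating moves toward the maximum at r_cr — heat loss rises.
Bare: R = 1/(2πr₁h) = 3.508 m·K/W; Q = 122.2/3.508 = 34.8 W/m.
Coated: R = R_cond + R_conv = 2.653 m·K/W; Q = 122.2/2.653 = 46.1 W/m.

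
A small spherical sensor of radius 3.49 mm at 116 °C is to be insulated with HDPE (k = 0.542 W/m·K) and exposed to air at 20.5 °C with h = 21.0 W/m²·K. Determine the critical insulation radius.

r_cr = 5.16 cm

For a sphere, r_cr = 2k_ins/h = 2·0.542/21.0 = 0.0516 m = 5.16 cm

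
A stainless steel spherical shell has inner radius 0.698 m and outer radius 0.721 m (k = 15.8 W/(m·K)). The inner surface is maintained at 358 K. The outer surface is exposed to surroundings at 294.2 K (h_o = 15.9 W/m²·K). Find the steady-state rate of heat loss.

Q = 6470 W

Treat each layer as a resistance in series:
  R_stainless steel = (1/0.698 − 1/0.721)/(4πk) = 0.04570/(4π·15.8) = 2.302×10^-4 K/W
  R_conv,out = 1/(4πr²h) = 1/(4π·0.721²·15.9) = 0.009628 K/W
ΣR = 2.302×10^-4 + 0.009628 = 0.009858 K/W
Q = ΔT/ΣR = (358 K − 294.2 K)/0.009858 = 6470 W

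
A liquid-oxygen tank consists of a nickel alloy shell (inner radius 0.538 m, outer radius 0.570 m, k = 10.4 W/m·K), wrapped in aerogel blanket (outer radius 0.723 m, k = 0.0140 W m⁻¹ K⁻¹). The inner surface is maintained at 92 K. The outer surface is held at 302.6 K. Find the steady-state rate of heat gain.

Q = 99.8 W

Resistance network (inner→outer):
  R_nickel alloy = (1/0.538 − 1/0.570)/(4πk) = 0.1044/(4π·10.4) = 7.985×10^-4 K/W
  R_aerogel blanket = (1/0.570 − 1/0.723)/(4πk) = 0.3713/(4π·0.0140) = 2.110 K/W
ΣR = 7.985×10^-4 + 2.110 = 2.111 K/W
Q = ΔT/ΣR = (92 K − 302.6 K)/2.111 = -99.8 W
(Negative Q ⇒ heat flows inward; heat gain = 99.8 W.)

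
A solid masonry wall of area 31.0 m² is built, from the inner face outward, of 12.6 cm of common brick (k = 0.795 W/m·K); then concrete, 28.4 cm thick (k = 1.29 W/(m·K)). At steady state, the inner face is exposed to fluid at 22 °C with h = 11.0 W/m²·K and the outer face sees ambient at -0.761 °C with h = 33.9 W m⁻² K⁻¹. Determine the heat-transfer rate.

Q = 1410 W

Treat each layer as a resistance in series:
  R_conv,in = 1/(hA) = 1/(11.0·31.0) = 0.002933 K/W
  R_common brick = L/(kA) = 0.126/(0.795·31.0) = 0.005113 K/W
  R_concrete = L/(kA) = 0.284/(1.29·31.0) = 0.007102 K/W
  R_conv,out = 1/(hA) = 1/(33.9·31.0) = 9.516×10^-4 K/W
ΣR = 0.002933 + 0.005113 + 0.007102 + 9.516×10^-4 = 0.01610 K/W
Q = ΔT/ΣR = (22 °C − -0.761 °C)/0.01610 = 1410 W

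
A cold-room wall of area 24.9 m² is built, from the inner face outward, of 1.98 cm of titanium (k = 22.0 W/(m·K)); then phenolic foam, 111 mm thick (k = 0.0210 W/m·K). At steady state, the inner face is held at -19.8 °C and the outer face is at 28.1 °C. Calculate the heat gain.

Treat each layer as a resistance in series:
  R_titanium = L/(kA) = 0.0198/(22.0·24.9) = 3.614×10^-5 K/W
  R_phenolic foam = L/(kA) = 0.111/(0.0210·24.9) = 0.2123 K/W
ΣR = 3.614×10^-5 + 0.2123 = 0.2123 K/W
Q = ΔT/ΣR = (-19.8 °C − 28.1 °C)/0.2123 = -226 W
(Negative Q ⇒ heat flows inward; heat gain = 226 W.)

Q = 226 W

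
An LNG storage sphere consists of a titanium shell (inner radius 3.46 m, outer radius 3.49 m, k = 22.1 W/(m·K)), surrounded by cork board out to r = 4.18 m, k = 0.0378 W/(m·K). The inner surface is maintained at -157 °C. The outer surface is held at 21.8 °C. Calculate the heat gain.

Series thermal resistances, inner to outer:
  R_titanium = (1/3.46 − 1/3.49)/(4πk) = 0.002484/(4π·22.1) = 8.946×10^-6 K/W
  R_cork board = (1/3.49 − 1/4.18)/(4πk) = 0.04730/(4π·0.0378) = 0.09957 K/W
ΣR = 8.946×10^-6 + 0.09957 = 0.09958 K/W
Q = ΔT/ΣR = (-157 °C − 21.8 °C)/0.09958 = -1800 W
(Negative Q ⇒ heat flows inward; heat gain = 1800 W.)

Q = 1800 W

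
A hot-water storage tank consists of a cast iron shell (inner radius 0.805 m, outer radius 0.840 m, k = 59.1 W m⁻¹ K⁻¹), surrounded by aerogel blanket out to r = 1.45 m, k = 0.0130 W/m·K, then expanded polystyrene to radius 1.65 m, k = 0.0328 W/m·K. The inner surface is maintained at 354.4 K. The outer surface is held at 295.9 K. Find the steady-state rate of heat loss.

Q = 17.9 W

Series thermal resistances, inner to outer:
  R_cast iron = (1/0.805 − 1/0.840)/(4πk) = 0.05176/(4π·59.1) = 6.969×10^-5 K/W
  R_aerogel blanket = (1/0.840 − 1/1.45)/(4πk) = 0.5008/(4π·0.0130) = 3.066 K/W
  R_expanded polystyrene = (1/1.45 − 1/1.65)/(4πk) = 0.08359/(4π·0.0328) = 0.2028 K/W
ΣR = 6.969×10^-5 + 3.066 + 0.2028 = 3.269 K/W
Q = ΔT/ΣR = (354.4 K − 295.9 K)/3.269 = 17.9 W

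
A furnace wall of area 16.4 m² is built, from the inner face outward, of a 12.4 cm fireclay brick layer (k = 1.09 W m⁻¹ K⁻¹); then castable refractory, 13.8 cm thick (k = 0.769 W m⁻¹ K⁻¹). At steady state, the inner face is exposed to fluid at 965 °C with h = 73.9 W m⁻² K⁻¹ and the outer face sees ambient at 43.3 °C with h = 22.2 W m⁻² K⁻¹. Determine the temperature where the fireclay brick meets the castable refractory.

T = 631 °C

Resistance network (inner→outer):
  R_conv,in = 1/(hA) = 1/(73.9·16.4) = 8.251×10^-4 K/W
  R_fireclay brick = L/(kA) = 0.124/(1.09·16.4) = 0.006937 K/W
  R_castable refractory = L/(kA) = 0.138/(0.769·16.4) = 0.01094 K/W
  R_conv,out = 1/(hA) = 1/(22.2·16.4) = 0.002747 K/W
ΣR = 8.251×10^-4 + 0.006937 + 0.01094 + 0.002747 = 0.02145 K/W
Q = ΔT/ΣR = (965 °C − 43.3 °C)/0.02145 = 42970 W
From the inner boundary to the fireclay brick/castable refractory interface, ΣR_partial = 0.007762 K/W.
T_interface = T_in − Q·ΣR_partial = 965 °C − (42970)(0.007762) = 631 °C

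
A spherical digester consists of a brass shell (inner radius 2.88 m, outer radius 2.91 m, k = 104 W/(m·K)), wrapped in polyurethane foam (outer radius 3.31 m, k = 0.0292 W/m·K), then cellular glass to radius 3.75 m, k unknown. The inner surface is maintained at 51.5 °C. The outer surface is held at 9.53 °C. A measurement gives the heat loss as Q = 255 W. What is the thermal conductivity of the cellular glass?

ΣR = ΔT/Q = |51.5 − 9.53|/255 = 0.1646 K/W
Known resistances:
  R_brass = (1/2.88 − 1/2.91)/(4πk) = 0.003580/(4π·104) = 2.739×10^-6 K/W
  R_polyurethane foam = (1/2.91 − 1/3.31)/(4πk) = 0.04153/(4π·0.0292) = 0.1132 K/W
R_cellular glass = ΣR − ΣR_known = 0.1646 − 0.1132 = 0.05140 K/W
(1/r₁−1/r₂)/(4πk) = 0.05140 ⇒ k = 0.03545/(4π·0.05140) = 0.0549 W/m·K

k = 0.0549 W/m·K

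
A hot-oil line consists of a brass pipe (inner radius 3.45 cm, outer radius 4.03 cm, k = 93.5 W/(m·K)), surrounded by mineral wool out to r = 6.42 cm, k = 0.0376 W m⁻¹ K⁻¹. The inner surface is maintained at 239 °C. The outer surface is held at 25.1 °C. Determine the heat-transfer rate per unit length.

Q' = 109 W/m

Resistance network (inner→outer):
  R'_brass = ln(0.0403/0.0345)/(2πk) = 0.1554/(2π·93.5) = 2.645×10^-4 m·K/W
  R'_mineral wool = ln(0.0642/0.0403)/(2πk) = 0.4657/(2π·0.0376) = 1.971 m·K/W
ΣR = 2.645×10^-4 + 1.971 = 1.971 m·K/W
Q' = ΔT/ΣR = (239 °C − 25.1 °C)/1.971 = 109 W/m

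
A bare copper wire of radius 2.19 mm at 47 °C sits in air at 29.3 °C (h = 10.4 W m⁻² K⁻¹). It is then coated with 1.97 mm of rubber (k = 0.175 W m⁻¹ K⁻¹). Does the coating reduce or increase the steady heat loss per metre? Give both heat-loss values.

Critical radius for a cylinder: r_cr = k/h = 0.0168 m = 1.68 cm.
Outer radius after coating: r₂ = 0.00219 + 0.00197 = 0.00416 m.
Since r₁ < r_cr and r₂ ≤ r_cr, the coating moves toward the maximum at r_cr — heat loss rises.
Bare: R = 1/(2πr₁h) = 6.988 m·K/W; Q = 17.7/6.988 = 2.53 W/m.
Coated: R = R_cond + R_conv = 4.262 m·K/W; Q = 17.7/4.262 = 4.15 W/m.

increases: 2.53 → 4.15 W/m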